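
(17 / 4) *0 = 0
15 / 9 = 5 / 3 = 1.67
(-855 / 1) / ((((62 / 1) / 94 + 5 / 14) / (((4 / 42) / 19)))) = -940 / 223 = -4.22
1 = 1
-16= -16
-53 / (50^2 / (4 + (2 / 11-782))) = 113367 / 6875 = 16.49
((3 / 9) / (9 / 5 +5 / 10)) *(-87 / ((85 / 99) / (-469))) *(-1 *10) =-26929980 / 391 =-68874.63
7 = 7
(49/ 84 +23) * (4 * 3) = 283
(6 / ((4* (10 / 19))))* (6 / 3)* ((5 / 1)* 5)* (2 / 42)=95 / 14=6.79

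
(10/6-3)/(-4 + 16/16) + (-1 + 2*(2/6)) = 1/9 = 0.11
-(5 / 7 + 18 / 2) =-68 / 7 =-9.71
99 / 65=1.52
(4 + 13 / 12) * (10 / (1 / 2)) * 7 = 2135 / 3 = 711.67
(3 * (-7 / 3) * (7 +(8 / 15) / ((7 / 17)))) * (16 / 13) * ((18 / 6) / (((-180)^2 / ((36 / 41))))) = -268 / 46125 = -0.01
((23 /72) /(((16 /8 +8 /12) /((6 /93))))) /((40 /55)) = 253 /23808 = 0.01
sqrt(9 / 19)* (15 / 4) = 45* sqrt(19) / 76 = 2.58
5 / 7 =0.71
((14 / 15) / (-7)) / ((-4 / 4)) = 2 / 15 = 0.13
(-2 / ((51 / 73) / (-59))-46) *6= 737.41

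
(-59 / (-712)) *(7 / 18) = 413 / 12816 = 0.03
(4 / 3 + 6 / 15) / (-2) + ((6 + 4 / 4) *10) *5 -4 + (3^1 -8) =5102 / 15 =340.13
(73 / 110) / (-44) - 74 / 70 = -36327 / 33880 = -1.07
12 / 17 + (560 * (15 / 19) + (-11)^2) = 182111 / 323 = 563.81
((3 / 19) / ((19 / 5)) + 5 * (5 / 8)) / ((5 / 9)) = 16461 / 2888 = 5.70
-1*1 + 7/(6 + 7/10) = 3/67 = 0.04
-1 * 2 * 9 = -18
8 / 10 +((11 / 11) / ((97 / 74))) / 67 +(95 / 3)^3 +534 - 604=27799696957 / 877365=31685.44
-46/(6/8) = -184/3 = -61.33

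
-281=-281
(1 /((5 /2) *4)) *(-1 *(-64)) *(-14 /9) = -448 /45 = -9.96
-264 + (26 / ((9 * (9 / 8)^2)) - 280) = -541.72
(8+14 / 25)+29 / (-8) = 987 / 200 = 4.94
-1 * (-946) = 946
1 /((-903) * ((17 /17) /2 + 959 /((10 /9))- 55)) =-5 /3650829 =-0.00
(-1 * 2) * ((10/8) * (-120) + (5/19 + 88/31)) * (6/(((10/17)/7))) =61777422/2945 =20977.05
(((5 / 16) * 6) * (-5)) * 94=-3525 / 4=-881.25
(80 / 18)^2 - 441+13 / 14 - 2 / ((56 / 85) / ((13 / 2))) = -1996069 / 4536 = -440.05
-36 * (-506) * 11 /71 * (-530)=-106199280 /71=-1495764.51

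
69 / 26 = 2.65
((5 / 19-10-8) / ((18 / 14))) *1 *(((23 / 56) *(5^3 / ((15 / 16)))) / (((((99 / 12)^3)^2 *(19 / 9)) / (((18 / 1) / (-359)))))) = 0.00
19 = 19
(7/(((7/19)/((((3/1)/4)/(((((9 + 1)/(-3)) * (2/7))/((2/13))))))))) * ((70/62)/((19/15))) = -6615/3224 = -2.05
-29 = -29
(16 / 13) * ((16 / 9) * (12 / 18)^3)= 2048 / 3159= 0.65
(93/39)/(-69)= -31/897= -0.03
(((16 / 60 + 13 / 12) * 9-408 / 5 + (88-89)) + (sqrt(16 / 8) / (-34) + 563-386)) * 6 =6393 / 10-3 * sqrt(2) / 17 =639.05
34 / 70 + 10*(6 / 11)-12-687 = -266828 / 385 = -693.06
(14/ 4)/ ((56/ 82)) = 41/ 8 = 5.12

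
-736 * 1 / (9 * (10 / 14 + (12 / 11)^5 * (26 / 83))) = -68867984416 / 1009112301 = -68.25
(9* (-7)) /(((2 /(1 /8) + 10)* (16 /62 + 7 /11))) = -21483 /7930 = -2.71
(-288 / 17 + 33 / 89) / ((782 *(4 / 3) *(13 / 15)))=-0.02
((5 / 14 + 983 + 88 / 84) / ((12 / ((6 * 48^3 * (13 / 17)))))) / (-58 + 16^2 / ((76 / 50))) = 47057886720 / 124831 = 376972.76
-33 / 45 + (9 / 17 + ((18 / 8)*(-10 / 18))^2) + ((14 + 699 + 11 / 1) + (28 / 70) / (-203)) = 600769357 / 828240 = 725.36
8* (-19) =-152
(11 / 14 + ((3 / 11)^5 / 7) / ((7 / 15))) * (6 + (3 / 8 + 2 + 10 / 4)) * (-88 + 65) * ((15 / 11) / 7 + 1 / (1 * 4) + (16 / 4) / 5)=-47596890529989 / 194446535360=-244.78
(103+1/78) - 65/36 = 47365/468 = 101.21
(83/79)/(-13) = -83/1027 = -0.08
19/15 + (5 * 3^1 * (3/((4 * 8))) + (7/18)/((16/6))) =451/160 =2.82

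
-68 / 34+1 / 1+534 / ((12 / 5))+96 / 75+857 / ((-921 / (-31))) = 11587369 / 46050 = 251.63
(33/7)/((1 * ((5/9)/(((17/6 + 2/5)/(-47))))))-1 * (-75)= 1224147/16450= 74.42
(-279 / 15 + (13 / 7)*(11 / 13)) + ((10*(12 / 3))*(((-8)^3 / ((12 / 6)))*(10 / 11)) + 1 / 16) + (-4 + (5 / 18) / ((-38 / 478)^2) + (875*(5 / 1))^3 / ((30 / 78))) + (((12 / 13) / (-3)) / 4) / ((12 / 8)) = 56647569033147552853 / 260179920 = 217724600088.84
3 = 3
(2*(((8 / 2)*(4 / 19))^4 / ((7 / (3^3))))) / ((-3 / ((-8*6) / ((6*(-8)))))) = -1179648 / 912247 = -1.29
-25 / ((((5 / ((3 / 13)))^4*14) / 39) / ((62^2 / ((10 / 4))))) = -934092 / 1922375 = -0.49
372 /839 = 0.44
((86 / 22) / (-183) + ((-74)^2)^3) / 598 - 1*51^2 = 330544533708071 / 1203774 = 274590191.94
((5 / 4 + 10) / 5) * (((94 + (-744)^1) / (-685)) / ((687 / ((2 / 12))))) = 65 / 125492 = 0.00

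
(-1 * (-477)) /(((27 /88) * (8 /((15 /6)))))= 2915 /6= 485.83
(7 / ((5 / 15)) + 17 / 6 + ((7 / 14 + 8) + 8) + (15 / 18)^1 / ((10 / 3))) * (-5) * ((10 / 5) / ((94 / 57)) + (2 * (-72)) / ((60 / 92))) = 8376887 / 188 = 44557.91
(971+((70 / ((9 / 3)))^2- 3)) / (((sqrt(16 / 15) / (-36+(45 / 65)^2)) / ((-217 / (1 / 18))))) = 8865842706 *sqrt(15) / 169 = 203179060.06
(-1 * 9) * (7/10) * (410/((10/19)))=-49077/10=-4907.70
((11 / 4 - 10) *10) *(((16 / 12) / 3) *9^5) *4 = -7610760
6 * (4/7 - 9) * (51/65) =-18054/455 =-39.68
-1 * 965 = -965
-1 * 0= 0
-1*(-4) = 4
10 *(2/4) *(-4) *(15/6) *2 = -100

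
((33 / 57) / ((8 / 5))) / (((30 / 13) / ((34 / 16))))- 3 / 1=-19457 / 7296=-2.67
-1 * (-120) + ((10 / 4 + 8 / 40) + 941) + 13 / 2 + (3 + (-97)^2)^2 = 442934071 / 5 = 88586814.20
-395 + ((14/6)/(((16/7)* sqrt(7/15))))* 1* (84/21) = -395 + 7* sqrt(105)/12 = -389.02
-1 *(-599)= 599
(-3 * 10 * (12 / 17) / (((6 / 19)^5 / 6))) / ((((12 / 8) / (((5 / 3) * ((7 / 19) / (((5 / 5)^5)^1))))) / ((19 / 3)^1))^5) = -10403948973250000 / 2195382771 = -4739013.67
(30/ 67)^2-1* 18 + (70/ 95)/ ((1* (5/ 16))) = -6585154/ 426455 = -15.44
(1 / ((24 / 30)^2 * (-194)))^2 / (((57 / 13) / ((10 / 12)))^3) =171640625 / 385408903569408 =0.00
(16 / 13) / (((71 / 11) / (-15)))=-2640 / 923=-2.86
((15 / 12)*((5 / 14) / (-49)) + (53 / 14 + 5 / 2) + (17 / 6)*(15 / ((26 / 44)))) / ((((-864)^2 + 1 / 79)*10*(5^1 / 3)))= 0.00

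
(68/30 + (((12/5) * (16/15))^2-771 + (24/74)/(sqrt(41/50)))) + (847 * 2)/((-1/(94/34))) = -173578229/31875 + 60 * sqrt(82)/1517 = -5445.23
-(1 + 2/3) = -5/3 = -1.67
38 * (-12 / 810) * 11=-836 / 135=-6.19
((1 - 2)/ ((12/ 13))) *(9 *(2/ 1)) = -39/ 2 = -19.50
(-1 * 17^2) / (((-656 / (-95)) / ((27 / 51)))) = -14535 / 656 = -22.16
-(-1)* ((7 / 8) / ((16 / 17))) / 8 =119 / 1024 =0.12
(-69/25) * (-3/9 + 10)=-667/25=-26.68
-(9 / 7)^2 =-81 / 49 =-1.65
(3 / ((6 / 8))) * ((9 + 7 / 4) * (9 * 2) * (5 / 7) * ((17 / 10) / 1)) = 6579 / 7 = 939.86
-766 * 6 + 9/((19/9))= -87243/19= -4591.74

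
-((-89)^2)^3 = -496981290961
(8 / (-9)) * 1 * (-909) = 808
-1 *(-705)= 705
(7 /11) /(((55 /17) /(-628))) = -74732 /605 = -123.52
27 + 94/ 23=715/ 23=31.09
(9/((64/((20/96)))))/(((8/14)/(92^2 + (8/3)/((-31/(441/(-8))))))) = 27565755/63488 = 434.19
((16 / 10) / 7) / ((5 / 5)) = 8 / 35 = 0.23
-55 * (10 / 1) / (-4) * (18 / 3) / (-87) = -275 / 29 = -9.48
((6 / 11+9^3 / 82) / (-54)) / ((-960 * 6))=2837 / 93519360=0.00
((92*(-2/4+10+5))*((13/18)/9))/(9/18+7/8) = 69368/891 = 77.85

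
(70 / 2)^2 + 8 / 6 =3679 / 3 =1226.33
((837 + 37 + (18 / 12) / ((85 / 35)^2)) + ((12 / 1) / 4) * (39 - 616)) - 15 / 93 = -15354059 / 17918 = -856.91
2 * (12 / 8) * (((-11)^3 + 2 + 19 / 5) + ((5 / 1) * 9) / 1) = -3840.60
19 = 19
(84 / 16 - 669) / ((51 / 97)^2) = -2775655 / 1156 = -2401.09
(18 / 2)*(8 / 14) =36 / 7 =5.14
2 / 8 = 1 / 4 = 0.25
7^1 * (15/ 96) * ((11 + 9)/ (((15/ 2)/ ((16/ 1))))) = 140/ 3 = 46.67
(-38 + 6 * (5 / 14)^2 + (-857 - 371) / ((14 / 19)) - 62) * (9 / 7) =-1557441 / 686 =-2270.32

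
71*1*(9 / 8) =79.88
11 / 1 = 11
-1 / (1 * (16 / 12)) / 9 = -1 / 12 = -0.08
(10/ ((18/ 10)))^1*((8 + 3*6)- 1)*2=2500/ 9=277.78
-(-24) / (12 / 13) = 26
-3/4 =-0.75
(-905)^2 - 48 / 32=819023.50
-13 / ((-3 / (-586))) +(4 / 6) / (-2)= -2539.67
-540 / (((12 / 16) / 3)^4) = -138240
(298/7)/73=298/511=0.58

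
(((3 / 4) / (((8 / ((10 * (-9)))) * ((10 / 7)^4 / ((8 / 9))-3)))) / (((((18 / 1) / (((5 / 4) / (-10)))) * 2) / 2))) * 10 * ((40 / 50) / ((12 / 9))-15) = -108045 / 21584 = -5.01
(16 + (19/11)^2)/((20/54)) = 62019/1210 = 51.26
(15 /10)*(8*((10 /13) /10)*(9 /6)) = 18 /13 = 1.38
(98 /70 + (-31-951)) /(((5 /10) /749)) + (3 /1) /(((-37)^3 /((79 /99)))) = -1468938.80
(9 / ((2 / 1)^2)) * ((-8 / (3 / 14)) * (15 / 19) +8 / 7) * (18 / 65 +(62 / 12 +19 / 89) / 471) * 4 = -56567964 / 769405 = -73.52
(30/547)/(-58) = -15/15863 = -0.00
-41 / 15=-2.73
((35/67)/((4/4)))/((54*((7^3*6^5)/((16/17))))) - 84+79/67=-121308087343/1464703884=-82.82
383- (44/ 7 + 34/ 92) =121183/ 322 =376.34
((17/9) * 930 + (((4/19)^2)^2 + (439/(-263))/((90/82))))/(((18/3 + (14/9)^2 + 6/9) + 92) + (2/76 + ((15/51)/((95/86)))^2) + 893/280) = 394298150574766536/23447624326206791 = 16.82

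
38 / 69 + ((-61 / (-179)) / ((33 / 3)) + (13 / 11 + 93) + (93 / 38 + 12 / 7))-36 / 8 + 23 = 2121815765 / 18069513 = 117.43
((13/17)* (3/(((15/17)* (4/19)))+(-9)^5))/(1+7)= -15348541/2720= -5642.85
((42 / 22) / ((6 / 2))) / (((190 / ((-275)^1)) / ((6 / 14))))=-15 / 38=-0.39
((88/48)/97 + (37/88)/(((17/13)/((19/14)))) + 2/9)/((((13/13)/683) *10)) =8460361297/182841120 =46.27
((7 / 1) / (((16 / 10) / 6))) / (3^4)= 35 / 108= 0.32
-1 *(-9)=9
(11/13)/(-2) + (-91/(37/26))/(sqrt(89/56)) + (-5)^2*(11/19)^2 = 74679/9386-4732*sqrt(1246)/3293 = -42.77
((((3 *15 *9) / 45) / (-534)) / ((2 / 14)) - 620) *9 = -993429 / 178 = -5581.06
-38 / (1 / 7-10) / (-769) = -266 / 53061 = -0.01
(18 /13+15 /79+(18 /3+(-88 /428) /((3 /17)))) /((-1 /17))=-35920337 /329667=-108.96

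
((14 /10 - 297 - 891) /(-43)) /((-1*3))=-5933 /645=-9.20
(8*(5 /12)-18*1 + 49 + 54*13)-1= 735.33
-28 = -28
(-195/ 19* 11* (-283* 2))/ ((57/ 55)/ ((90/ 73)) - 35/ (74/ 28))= -74118973500/ 14386439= -5152.00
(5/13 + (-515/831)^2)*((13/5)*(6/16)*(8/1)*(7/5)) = 9661022/1150935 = 8.39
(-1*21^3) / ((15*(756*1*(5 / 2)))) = -49 / 150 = -0.33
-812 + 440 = -372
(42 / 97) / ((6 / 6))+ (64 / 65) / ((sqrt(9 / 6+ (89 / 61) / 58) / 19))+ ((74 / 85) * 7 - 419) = -3400839 / 8245+ 32 * sqrt(4772762) / 4615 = -397.32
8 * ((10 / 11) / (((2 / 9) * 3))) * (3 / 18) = 20 / 11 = 1.82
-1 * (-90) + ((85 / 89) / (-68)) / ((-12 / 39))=128225 / 1424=90.05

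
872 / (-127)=-6.87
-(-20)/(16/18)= 45/2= 22.50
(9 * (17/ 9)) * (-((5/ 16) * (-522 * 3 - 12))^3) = 1043734271625/ 512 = 2038543499.27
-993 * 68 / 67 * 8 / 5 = -1612.51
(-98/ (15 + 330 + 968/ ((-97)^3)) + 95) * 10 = 298233236610/ 314871217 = 947.16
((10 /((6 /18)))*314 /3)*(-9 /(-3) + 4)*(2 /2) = 21980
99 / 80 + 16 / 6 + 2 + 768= 185737 / 240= 773.90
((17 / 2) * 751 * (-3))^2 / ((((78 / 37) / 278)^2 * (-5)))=-1275539949521.82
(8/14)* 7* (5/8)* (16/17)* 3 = 120/17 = 7.06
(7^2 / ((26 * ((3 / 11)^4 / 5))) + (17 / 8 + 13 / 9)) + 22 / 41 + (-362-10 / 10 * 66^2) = -1039828175 / 345384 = -3010.64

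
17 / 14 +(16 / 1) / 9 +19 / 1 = 2771 / 126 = 21.99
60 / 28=15 / 7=2.14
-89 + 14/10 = -438/5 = -87.60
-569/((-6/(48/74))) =2276/37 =61.51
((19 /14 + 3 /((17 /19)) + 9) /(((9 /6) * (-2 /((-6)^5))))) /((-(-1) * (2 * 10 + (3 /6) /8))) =22553856 /12733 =1771.29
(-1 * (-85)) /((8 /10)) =425 /4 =106.25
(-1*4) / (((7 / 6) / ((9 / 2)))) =-108 / 7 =-15.43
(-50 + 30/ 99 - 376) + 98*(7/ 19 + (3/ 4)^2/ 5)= -9494453/ 25080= -378.57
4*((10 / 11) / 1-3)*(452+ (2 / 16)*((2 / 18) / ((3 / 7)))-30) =-2096657 / 594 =-3529.73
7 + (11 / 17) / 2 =249 / 34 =7.32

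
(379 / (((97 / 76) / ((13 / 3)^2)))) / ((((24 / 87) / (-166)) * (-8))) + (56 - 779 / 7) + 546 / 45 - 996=102269542997 / 244440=418383.01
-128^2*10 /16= -10240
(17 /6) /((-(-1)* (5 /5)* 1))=2.83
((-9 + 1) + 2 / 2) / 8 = -7 / 8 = -0.88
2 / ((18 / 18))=2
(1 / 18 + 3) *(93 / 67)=1705 / 402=4.24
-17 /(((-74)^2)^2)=-17 /29986576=-0.00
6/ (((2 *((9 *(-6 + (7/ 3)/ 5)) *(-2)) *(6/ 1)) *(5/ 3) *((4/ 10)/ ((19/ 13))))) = 0.01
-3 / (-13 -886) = 3 / 899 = 0.00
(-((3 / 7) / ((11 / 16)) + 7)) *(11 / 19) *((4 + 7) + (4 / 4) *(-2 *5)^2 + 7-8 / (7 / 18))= -400334 / 931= -430.00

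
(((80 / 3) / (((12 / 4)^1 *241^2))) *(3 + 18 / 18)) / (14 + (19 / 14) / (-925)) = 4144000 / 94760835849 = 0.00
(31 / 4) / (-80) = -31 / 320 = -0.10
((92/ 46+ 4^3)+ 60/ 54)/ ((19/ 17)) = 10268/ 171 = 60.05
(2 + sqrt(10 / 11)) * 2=2 * sqrt(110) / 11 + 4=5.91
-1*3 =-3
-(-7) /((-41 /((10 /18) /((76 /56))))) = -490 /7011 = -0.07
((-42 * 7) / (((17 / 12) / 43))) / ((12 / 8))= -101136 / 17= -5949.18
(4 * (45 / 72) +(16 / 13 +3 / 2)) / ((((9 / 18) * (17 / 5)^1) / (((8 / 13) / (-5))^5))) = -262144 / 3016755625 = -0.00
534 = 534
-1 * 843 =-843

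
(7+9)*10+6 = 166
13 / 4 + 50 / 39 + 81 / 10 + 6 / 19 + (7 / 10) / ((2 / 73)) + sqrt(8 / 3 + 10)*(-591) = 285269 / 7410 - 197*sqrt(114) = -2064.89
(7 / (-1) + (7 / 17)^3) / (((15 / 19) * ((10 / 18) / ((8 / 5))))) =-15525888 / 614125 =-25.28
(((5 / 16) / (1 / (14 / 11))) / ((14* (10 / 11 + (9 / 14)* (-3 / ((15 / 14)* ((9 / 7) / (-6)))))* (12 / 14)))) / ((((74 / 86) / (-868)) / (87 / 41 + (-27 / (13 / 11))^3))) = 292274484473825 / 6825674752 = 42819.87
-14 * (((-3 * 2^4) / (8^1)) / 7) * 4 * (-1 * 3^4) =-3888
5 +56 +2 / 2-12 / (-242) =7508 / 121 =62.05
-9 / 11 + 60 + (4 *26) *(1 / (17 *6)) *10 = 69.38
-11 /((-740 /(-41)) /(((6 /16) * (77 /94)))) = -104181 /556480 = -0.19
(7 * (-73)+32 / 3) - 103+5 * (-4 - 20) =-2170 / 3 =-723.33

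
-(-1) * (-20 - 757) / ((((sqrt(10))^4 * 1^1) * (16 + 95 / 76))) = -259 / 575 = -0.45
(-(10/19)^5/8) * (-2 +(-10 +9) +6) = -37500/2476099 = -0.02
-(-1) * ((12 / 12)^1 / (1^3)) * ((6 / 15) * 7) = 14 / 5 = 2.80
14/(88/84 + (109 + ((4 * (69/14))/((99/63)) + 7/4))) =12936/114893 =0.11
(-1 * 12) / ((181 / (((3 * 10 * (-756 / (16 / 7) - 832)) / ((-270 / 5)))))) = -23255 / 543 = -42.83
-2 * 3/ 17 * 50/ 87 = -0.20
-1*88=-88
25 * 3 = 75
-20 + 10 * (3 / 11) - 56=-73.27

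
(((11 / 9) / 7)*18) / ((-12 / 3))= -11 / 14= -0.79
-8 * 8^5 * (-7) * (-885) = -1623982080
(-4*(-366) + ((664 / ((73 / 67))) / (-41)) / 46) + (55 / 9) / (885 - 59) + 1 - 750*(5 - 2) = -401884639661 / 511749126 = -785.32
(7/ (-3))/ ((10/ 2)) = -7/ 15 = -0.47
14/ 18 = 0.78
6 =6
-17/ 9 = -1.89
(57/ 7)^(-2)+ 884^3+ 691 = 2244434526004/ 3249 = 690807795.02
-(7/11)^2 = -49/121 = -0.40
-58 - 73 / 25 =-1523 / 25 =-60.92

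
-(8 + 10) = -18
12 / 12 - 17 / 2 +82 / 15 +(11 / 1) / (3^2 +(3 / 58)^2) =-49151 / 60570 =-0.81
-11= -11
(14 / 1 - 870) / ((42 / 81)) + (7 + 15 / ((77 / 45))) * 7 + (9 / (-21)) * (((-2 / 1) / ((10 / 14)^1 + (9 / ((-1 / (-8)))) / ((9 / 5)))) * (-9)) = -11270096 / 7315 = -1540.68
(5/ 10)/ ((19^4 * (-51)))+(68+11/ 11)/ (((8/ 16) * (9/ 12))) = 184.00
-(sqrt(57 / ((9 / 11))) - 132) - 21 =111 - sqrt(627) / 3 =102.65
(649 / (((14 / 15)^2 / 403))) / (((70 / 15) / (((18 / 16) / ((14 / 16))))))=1588898025 / 19208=82720.64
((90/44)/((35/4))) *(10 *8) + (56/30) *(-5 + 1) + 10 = 24526/1155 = 21.23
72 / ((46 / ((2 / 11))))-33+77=11204 / 253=44.28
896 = 896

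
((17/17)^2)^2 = 1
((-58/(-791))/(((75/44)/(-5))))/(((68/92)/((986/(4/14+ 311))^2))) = -23496947936/8047929495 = -2.92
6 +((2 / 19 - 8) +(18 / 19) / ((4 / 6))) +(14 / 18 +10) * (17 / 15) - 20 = -21184 / 2565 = -8.26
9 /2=4.50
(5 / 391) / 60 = 1 / 4692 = 0.00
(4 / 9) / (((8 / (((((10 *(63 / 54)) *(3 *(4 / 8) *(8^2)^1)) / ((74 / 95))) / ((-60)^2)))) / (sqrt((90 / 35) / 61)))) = 19 *sqrt(854) / 121878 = 0.00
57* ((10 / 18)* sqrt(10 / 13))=95* sqrt(130) / 39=27.77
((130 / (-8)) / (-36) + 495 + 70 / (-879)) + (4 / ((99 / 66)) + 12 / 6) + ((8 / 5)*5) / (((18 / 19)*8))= 21142157 / 42192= 501.09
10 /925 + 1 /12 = 209 /2220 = 0.09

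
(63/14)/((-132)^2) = 1/3872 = 0.00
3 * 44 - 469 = -337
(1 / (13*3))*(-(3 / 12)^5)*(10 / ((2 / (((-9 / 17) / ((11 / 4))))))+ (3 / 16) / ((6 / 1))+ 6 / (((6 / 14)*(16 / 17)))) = -27813 / 79659008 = -0.00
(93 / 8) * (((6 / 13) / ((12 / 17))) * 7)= 11067 / 208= 53.21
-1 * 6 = -6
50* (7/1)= 350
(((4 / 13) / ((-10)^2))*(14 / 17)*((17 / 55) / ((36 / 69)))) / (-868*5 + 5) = -161 / 464928750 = -0.00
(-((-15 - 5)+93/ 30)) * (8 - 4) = 338/ 5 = 67.60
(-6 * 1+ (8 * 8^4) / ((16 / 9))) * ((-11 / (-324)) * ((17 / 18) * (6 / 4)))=886.23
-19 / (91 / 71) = -14.82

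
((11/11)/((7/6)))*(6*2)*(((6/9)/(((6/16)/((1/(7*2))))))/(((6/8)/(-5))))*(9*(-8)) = 626.94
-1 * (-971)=971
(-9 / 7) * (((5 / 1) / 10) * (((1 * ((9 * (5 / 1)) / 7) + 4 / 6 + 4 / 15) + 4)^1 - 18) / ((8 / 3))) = 6273 / 3920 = 1.60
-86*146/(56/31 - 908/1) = 97309/7023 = 13.86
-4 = -4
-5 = -5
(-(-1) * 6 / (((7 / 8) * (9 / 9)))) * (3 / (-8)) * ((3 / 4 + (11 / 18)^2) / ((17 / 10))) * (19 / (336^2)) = -1235 / 4318272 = -0.00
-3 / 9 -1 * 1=-4 / 3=-1.33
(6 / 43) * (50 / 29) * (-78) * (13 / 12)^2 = -54925 / 2494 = -22.02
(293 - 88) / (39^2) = 205 / 1521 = 0.13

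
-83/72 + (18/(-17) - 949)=-1164283/1224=-951.21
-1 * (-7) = 7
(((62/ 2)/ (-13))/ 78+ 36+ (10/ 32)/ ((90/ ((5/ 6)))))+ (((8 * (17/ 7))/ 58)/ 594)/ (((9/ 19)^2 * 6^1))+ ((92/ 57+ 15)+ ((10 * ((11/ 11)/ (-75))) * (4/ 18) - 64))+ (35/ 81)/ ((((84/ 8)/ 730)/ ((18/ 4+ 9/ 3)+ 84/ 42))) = 4123987358119201/ 15053900621760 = 273.95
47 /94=1 /2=0.50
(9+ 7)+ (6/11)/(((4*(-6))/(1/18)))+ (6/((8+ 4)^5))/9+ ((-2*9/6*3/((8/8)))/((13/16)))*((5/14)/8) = 5792711465/373621248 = 15.50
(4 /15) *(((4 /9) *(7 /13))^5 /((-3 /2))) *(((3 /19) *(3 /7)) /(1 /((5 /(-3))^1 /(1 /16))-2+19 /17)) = 5349965824 /521122973605533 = 0.00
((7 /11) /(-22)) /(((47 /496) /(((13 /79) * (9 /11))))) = -203112 /4942003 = -0.04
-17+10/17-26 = -721/17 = -42.41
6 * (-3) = -18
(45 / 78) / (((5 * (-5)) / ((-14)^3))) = 4116 / 65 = 63.32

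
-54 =-54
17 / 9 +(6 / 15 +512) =23143 / 45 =514.29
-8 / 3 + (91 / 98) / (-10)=-1159 / 420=-2.76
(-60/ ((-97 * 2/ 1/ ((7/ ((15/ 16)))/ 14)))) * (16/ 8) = 32/ 97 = 0.33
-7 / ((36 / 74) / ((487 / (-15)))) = 126133 / 270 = 467.16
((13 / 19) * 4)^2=2704 / 361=7.49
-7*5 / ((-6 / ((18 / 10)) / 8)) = 84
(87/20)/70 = 87/1400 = 0.06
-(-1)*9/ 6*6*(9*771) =62451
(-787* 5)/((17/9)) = -35415/17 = -2083.24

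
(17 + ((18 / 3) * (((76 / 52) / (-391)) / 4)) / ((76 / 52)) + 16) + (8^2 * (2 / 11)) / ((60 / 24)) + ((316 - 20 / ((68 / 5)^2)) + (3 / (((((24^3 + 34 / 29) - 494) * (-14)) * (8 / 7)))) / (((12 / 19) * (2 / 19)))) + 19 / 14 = 44943627205000973 / 126637614512640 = 354.90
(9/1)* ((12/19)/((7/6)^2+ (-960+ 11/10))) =-19440/3274783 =-0.01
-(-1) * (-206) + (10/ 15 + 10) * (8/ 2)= -163.33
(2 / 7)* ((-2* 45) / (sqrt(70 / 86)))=-36* sqrt(1505) / 49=-28.50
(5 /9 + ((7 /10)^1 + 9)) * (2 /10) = 923 /450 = 2.05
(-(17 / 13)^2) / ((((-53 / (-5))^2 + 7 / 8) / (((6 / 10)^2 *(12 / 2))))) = -41616 / 1275781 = -0.03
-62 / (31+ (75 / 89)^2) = -245551 / 125588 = -1.96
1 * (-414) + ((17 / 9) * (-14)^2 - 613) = -5911 / 9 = -656.78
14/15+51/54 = 169/90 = 1.88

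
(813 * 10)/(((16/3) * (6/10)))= 20325/8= 2540.62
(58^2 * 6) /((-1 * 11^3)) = -20184 /1331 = -15.16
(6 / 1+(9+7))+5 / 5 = 23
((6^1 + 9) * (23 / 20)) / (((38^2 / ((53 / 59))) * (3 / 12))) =3657 / 85196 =0.04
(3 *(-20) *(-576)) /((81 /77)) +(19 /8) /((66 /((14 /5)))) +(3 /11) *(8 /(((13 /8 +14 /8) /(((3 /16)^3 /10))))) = 231288179 /7040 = 32853.43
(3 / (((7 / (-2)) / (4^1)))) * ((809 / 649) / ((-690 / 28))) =12944 / 74635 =0.17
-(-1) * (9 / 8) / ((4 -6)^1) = -9 / 16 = -0.56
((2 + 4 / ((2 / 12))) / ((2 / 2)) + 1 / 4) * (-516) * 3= -40635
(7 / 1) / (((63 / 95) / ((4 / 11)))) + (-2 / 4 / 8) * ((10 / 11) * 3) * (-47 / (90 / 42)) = 6001 / 792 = 7.58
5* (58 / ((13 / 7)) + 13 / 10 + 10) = 212.65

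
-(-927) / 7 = 927 / 7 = 132.43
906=906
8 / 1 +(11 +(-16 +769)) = 772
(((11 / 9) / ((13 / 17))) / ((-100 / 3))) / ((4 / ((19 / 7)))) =-3553 / 109200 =-0.03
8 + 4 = 12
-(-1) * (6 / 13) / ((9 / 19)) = 38 / 39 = 0.97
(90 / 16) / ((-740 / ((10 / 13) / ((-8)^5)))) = 45 / 252182528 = 0.00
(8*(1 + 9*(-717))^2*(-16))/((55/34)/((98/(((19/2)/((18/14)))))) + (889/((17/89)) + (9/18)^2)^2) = -1552233535340544/6310891664593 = -245.96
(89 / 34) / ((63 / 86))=3827 / 1071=3.57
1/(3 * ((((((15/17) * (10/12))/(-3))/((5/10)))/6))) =-102/25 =-4.08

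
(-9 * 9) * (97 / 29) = -7857 / 29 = -270.93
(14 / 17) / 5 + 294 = 25004 / 85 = 294.16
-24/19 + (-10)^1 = -214/19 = -11.26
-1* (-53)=53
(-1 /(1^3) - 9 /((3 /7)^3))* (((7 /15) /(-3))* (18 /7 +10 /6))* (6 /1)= 61588 /135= 456.21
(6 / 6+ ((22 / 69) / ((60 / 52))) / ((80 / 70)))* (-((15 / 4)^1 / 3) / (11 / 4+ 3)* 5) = -25705 / 19044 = -1.35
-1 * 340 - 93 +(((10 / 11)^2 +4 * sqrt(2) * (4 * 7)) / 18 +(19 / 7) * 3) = -3238336 / 7623 +56 * sqrt(2) / 9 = -416.01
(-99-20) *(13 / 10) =-1547 / 10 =-154.70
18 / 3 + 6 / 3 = 8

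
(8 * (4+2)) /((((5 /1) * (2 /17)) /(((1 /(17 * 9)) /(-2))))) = -4 /15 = -0.27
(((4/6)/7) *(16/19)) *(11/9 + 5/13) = 6016/46683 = 0.13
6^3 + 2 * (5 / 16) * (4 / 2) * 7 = 899 / 4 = 224.75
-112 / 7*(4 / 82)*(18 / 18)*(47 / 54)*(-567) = 15792 / 41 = 385.17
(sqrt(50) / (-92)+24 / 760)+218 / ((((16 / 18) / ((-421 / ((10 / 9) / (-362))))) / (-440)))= -1406107334607 / 95 - 5*sqrt(2) / 92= -14801129838.05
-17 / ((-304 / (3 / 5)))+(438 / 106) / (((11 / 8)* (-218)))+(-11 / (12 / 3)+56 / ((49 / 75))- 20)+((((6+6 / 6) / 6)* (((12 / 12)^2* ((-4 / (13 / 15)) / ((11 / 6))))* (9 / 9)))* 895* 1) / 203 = 12754145206763 / 254904810160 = 50.03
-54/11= -4.91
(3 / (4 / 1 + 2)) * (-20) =-10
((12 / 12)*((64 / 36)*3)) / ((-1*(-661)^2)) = -16 / 1310763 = -0.00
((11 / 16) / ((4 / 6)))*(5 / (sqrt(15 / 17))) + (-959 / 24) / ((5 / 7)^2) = -46991 / 600 + 11*sqrt(255) / 32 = -72.83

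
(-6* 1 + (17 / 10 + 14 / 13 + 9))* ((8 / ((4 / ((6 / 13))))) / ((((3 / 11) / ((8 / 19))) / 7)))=925232 / 16055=57.63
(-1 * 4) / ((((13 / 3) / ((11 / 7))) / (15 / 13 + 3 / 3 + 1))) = -5412 / 1183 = -4.57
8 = 8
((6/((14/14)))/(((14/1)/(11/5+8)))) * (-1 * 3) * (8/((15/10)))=-2448/35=-69.94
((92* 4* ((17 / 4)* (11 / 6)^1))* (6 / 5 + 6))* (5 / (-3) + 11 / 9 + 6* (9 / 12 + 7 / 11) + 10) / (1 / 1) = 368999.73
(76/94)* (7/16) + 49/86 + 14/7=47267/16168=2.92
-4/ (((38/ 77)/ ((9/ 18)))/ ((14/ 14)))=-4.05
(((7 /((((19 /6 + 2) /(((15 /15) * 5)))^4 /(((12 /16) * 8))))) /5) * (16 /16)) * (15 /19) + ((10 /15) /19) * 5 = 315415210 /52640697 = 5.99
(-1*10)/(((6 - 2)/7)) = -35/2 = -17.50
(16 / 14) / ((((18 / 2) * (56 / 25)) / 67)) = 1675 / 441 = 3.80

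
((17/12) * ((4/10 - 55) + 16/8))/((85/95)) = -4997/60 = -83.28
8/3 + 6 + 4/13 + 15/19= 7235/741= 9.76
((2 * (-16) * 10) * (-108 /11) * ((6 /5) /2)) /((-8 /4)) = -10368 /11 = -942.55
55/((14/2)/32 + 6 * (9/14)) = 1120/83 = 13.49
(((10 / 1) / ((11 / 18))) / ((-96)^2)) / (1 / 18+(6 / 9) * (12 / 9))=45 / 23936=0.00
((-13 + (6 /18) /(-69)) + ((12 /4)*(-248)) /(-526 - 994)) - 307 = -12566539 /39330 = -319.52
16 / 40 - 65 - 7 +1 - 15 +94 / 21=-81.12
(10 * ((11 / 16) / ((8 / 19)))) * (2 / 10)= 209 / 64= 3.27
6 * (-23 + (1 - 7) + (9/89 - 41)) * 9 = -335934/89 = -3774.54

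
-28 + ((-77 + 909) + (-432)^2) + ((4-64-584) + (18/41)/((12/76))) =7658258/41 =186786.78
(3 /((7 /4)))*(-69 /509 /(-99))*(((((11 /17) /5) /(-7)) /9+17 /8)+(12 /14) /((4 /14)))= 5047741 /419757030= 0.01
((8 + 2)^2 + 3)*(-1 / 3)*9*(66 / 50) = -10197 / 25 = -407.88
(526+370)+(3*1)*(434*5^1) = 7406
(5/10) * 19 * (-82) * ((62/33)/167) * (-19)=917662/5511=166.51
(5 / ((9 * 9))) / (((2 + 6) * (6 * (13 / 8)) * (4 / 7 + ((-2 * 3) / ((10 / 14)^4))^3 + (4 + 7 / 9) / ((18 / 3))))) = -8544921875 / 132208502012042391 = -0.00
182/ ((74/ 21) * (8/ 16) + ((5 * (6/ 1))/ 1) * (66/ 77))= 3822/ 577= 6.62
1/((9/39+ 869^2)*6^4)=13/12722956416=0.00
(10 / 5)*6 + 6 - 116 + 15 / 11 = -1063 / 11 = -96.64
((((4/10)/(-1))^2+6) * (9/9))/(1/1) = 154/25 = 6.16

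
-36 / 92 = -9 / 23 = -0.39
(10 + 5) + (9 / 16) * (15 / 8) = 2055 / 128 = 16.05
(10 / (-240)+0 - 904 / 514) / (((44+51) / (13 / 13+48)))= -108829 / 117192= -0.93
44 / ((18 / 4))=88 / 9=9.78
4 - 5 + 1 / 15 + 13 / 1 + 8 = 301 / 15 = 20.07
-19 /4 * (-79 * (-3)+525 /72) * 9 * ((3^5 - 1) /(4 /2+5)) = -40437111 /112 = -361045.63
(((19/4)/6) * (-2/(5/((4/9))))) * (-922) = 17518/135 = 129.76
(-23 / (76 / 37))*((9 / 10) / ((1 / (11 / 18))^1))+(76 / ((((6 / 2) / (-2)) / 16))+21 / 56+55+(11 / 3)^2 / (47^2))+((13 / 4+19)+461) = -8406781891 / 30219120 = -278.19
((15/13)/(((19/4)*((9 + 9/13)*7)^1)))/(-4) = -5/5586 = -0.00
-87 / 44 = -1.98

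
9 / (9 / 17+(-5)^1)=-153 / 76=-2.01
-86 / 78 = -43 / 39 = -1.10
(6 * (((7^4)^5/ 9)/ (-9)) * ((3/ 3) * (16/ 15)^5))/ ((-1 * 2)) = 83668255425284801560576/ 20503125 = 4080756246927470.89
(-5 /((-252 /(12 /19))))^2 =25 /159201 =0.00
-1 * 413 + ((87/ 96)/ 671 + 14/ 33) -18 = -27735881/ 64416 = -430.57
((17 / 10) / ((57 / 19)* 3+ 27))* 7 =119 / 360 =0.33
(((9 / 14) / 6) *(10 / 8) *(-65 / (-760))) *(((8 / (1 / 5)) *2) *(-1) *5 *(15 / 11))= -73125 / 11704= -6.25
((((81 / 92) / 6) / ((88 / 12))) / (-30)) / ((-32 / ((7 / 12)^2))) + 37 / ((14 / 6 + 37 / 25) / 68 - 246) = -1955383263921 / 12998305464320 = -0.15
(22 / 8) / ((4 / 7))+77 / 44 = 105 / 16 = 6.56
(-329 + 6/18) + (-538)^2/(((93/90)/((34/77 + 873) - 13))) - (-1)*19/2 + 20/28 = 3451823538805/14322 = 241015468.43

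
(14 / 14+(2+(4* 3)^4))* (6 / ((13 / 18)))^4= 2821518054144 / 28561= 98789189.95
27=27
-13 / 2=-6.50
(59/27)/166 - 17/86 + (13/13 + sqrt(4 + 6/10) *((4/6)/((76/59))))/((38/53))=4431599/3661794 + 3127 *sqrt(115)/21660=2.76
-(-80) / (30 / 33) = 88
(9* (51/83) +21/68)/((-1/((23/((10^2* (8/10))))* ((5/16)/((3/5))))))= -1263275/1444864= -0.87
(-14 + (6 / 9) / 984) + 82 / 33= -186949 / 16236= -11.51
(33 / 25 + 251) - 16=5908 / 25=236.32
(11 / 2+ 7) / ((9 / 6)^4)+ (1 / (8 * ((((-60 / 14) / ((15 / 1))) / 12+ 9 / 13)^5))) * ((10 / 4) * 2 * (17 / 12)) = 9.10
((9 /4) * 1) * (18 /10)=81 /20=4.05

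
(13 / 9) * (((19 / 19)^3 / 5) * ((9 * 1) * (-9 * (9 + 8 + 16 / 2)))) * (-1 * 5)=2925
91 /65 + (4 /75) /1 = 109 /75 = 1.45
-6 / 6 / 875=-1 / 875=-0.00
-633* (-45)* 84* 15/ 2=17945550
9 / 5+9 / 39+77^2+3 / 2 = 771229 / 130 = 5932.53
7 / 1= 7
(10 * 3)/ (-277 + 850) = 10/ 191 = 0.05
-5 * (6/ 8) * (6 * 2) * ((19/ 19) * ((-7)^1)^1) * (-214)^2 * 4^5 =14771957760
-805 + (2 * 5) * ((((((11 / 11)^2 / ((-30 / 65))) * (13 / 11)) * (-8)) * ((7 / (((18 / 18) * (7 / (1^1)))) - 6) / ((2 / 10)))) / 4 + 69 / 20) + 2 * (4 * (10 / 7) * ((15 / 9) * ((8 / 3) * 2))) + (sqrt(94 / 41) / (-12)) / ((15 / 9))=-2701613 / 1386 - sqrt(3854) / 820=-1949.29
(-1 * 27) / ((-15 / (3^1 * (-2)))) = -54 / 5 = -10.80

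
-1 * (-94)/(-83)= -94/83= -1.13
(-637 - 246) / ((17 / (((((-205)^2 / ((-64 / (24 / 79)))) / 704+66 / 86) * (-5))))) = 125.72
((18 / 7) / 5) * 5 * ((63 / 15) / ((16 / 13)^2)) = 7.13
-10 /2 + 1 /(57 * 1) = -284 /57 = -4.98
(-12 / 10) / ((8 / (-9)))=27 / 20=1.35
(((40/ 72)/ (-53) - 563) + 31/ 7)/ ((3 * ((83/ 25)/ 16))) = -897.32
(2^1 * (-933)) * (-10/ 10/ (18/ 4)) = 1244/ 3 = 414.67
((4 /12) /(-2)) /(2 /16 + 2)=-4 /51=-0.08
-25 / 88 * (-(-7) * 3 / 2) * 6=-1575 / 88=-17.90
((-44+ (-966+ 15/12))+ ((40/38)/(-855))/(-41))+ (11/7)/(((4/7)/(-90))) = -669375209/532836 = -1256.25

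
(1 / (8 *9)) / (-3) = -1 / 216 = -0.00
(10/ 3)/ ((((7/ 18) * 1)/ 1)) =60/ 7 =8.57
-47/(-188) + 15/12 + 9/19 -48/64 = 93/76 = 1.22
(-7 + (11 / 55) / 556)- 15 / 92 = -228991 / 31970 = -7.16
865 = 865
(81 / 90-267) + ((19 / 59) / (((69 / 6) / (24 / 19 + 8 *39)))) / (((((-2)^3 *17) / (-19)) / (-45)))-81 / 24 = -299550351 / 922760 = -324.62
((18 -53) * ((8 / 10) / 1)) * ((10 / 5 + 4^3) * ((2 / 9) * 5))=-6160 / 3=-2053.33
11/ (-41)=-11/ 41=-0.27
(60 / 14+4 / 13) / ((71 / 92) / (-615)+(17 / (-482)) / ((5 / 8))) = -518159640 / 6507319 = -79.63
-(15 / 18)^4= -625 / 1296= -0.48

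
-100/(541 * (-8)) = 0.02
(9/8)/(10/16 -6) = -9/43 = -0.21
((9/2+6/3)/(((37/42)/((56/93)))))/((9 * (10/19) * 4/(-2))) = -24206/51615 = -0.47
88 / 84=22 / 21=1.05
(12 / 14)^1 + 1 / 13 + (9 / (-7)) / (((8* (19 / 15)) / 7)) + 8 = 111291 / 13832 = 8.05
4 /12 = 1 /3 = 0.33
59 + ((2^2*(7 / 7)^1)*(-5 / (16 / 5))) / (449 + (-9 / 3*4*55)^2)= 102907539 / 1744196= 59.00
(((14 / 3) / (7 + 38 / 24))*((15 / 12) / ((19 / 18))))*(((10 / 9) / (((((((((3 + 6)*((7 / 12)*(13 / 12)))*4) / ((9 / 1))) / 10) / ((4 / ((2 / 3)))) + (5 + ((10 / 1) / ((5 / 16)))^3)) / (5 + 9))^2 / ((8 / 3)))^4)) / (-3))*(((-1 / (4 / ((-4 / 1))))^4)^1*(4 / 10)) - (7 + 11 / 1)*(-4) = 88856127378714672662019866589274386138887174224615510127663859754344 / 1234112880259926009194720369387155241006054237103403441451331385477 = 72.00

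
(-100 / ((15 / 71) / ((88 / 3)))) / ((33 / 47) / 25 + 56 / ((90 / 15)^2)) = -8767.42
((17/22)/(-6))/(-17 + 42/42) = 17/2112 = 0.01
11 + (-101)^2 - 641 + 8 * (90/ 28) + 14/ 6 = 201580/ 21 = 9599.05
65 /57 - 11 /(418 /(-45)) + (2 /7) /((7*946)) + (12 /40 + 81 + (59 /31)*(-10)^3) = -372597545494 /204768795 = -1819.60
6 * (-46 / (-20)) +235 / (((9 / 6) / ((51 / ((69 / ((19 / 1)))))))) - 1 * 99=729656 / 345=2114.94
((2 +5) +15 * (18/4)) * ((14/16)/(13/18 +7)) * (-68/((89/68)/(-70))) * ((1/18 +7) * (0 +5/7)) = 1914061450/12371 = 154721.64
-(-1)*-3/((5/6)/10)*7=-252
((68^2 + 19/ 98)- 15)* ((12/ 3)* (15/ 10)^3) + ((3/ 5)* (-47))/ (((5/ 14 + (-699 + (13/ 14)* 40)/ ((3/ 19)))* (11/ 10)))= 23616549046107/ 379540084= 62224.12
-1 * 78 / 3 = -26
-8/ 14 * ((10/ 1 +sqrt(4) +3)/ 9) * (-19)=380/ 21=18.10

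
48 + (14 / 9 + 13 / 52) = 1793 / 36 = 49.81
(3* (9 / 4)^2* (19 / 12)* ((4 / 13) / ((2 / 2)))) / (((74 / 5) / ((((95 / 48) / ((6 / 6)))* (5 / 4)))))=1218375 / 985088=1.24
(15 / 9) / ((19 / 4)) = 20 / 57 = 0.35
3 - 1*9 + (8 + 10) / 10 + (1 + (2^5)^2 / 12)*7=9002 / 15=600.13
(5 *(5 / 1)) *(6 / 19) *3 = 450 / 19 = 23.68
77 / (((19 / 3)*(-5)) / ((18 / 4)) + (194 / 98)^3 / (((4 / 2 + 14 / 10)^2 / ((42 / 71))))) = -716969829807 / 61827612620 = -11.60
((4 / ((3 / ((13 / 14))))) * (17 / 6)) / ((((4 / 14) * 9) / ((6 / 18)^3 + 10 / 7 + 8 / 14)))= 12155 / 4374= 2.78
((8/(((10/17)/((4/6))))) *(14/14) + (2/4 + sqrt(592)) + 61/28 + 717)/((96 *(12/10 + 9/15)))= 5 *sqrt(37)/216 + 306073/72576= 4.36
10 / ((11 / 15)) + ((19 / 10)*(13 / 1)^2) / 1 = 36821 / 110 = 334.74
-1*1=-1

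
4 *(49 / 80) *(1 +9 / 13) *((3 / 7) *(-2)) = -231 / 65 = -3.55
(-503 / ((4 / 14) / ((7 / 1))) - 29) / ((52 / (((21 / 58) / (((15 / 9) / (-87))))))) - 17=4472.66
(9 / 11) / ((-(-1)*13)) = 9 / 143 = 0.06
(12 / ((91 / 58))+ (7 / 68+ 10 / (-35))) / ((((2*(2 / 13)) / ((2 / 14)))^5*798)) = 439810839 / 2179107954688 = 0.00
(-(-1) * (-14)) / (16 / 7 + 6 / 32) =-1568 / 277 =-5.66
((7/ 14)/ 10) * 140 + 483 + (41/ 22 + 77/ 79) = 856553/ 1738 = 492.84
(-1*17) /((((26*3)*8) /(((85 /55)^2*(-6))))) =4913 /12584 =0.39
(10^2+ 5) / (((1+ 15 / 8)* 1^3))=840 / 23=36.52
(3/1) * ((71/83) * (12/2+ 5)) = 2343/83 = 28.23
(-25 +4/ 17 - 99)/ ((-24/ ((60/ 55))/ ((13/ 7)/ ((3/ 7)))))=24.38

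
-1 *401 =-401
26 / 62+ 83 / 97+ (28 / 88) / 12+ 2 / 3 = 520819 / 264616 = 1.97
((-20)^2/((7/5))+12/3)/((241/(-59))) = -119652/1687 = -70.93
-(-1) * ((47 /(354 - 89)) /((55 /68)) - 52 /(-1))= 761096 /14575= 52.22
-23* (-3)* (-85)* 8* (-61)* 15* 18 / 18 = 42931800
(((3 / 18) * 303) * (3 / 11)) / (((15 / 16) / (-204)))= -164832 / 55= -2996.95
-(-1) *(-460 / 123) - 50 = -6610 / 123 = -53.74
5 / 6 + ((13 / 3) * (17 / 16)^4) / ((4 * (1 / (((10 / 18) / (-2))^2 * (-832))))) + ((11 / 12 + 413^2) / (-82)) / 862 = -6346820649031 / 70353764352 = -90.21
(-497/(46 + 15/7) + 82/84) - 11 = -287995/14154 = -20.35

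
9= 9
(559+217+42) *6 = 4908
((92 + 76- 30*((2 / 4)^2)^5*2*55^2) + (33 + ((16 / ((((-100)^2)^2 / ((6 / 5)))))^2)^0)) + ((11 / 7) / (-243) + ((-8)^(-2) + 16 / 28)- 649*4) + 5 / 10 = -1119193991 / 435456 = -2570.17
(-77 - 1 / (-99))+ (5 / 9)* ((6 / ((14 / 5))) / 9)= -159787 / 2079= -76.86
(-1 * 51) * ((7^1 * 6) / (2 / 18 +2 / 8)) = -5931.69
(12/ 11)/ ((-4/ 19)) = -57/ 11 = -5.18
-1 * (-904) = 904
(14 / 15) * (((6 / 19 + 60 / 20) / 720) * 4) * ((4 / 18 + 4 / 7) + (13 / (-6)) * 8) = -3647 / 12825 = -0.28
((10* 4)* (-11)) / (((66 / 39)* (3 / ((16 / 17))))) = -4160 / 51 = -81.57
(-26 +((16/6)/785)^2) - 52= -432589886/5546025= -78.00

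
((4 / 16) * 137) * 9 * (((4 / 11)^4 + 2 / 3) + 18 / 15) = 42516717 / 73205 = 580.79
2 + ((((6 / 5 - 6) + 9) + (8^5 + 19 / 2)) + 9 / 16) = 2622741 / 80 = 32784.26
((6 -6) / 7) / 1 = 0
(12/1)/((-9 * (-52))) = 1/39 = 0.03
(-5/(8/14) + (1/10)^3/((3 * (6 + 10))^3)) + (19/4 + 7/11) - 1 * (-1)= -2875391989/1216512000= -2.36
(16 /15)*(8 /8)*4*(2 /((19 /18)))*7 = 56.59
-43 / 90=-0.48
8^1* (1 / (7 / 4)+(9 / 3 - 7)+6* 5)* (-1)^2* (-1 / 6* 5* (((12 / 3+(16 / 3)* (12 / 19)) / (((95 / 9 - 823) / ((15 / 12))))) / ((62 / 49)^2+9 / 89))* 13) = 15.34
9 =9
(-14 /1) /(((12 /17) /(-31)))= 3689 /6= 614.83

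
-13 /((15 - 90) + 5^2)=13 /50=0.26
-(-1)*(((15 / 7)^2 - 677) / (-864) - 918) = -9707875 / 10584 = -917.22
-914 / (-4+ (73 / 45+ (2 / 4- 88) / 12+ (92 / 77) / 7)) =96.22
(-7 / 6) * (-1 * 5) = 35 / 6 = 5.83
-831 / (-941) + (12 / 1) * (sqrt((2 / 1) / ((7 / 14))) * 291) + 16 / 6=6987.55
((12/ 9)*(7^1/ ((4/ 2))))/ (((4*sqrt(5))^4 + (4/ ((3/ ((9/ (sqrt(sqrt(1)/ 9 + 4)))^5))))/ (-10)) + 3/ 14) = 59891317451280*sqrt(37)/ 13900606138827780901 + 30445790237447900/ 41701818416483342703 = 0.00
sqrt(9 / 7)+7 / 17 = 7 / 17+3 *sqrt(7) / 7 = 1.55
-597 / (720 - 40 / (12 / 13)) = -1791 / 2030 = -0.88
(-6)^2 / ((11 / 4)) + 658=671.09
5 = 5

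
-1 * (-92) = 92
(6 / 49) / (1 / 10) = 60 / 49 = 1.22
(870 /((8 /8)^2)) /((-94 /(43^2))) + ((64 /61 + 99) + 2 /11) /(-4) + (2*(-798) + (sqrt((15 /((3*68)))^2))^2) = -2731944710443 /145827088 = -18734.14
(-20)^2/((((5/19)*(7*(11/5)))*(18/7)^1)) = 3800/99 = 38.38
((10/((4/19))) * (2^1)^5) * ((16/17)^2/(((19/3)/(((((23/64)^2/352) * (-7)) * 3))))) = -166635/101728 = -1.64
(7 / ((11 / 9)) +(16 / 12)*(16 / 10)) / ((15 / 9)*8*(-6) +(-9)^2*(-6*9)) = -1297 / 734910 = -0.00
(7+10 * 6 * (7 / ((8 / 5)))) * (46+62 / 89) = 1120042 / 89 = 12584.74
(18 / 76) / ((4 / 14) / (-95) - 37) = -315 / 49214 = -0.01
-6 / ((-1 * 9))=2 / 3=0.67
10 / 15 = 2 / 3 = 0.67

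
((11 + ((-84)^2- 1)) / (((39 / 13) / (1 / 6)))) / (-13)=-3533 / 117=-30.20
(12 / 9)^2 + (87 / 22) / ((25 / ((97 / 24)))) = 95717 / 39600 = 2.42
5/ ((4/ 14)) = 35/ 2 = 17.50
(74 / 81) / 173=74 / 14013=0.01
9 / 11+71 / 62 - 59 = -38899 / 682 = -57.04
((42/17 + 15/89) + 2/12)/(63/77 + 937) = 280181/93648648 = 0.00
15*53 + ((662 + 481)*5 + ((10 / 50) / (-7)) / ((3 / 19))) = 683531 / 105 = 6509.82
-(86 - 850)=764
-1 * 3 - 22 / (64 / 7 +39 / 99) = -11691 / 2203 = -5.31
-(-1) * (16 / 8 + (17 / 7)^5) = 1453471 / 16807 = 86.48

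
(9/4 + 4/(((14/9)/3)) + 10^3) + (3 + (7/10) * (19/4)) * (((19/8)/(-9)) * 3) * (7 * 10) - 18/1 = 431057/672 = 641.45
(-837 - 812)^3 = -4483962449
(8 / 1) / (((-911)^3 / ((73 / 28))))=-146 / 5292406217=-0.00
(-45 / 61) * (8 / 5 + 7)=-387 / 61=-6.34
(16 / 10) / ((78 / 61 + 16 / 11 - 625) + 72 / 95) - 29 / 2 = -1149128391 / 79236166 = -14.50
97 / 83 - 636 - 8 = -53355 / 83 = -642.83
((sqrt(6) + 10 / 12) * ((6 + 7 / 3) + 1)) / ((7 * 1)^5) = 10 / 21609 + 4 * sqrt(6) / 7203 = 0.00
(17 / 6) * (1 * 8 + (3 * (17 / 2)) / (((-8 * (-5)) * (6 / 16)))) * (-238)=-196231 / 30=-6541.03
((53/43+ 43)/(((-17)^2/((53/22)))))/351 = 0.00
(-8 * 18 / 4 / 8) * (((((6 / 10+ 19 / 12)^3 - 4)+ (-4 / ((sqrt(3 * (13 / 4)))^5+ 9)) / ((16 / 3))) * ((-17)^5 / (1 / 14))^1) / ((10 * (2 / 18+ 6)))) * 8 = 9185489823245323917 / 122414050000 - 1451252877984 * sqrt(39) / 306035125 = 75006623.79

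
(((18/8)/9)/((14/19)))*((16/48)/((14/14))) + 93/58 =8363/4872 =1.72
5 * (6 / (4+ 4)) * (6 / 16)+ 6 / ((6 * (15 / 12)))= 353 / 160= 2.21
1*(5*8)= 40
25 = 25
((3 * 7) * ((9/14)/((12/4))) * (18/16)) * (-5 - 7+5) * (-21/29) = 11907/464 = 25.66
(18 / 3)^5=7776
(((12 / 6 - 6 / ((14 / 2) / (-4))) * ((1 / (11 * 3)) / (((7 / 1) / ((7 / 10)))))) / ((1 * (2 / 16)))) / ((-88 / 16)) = -304 / 12705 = -0.02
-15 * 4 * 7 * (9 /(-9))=420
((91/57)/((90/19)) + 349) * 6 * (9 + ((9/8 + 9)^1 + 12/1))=7828643/120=65238.69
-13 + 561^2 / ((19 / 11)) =182193.89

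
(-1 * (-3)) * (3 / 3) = 3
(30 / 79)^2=900 / 6241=0.14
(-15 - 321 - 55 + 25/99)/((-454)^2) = -0.00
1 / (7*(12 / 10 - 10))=-5 / 308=-0.02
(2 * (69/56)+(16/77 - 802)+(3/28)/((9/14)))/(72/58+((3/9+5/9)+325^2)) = -64242975/8491153748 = -0.01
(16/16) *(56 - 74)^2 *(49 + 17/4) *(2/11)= 34506/11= 3136.91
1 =1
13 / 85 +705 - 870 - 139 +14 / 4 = -51059 / 170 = -300.35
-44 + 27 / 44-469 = -512.39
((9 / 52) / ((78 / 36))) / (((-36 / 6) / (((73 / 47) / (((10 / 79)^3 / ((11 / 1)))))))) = -3563192853 / 31772000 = -112.15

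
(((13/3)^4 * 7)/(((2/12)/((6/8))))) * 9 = 199927/2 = 99963.50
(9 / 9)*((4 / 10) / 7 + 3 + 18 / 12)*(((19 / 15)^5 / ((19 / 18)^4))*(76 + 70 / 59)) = 5961987504 / 6453125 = 923.89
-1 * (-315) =315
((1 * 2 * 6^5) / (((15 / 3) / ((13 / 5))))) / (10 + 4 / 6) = 18954 / 25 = 758.16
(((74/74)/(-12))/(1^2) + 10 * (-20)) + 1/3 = -799/4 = -199.75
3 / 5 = 0.60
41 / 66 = 0.62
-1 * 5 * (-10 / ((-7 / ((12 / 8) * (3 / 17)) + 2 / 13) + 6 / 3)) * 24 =-70200 / 1421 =-49.40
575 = 575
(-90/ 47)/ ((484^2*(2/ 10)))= -225/ 5505016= -0.00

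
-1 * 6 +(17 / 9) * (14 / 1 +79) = 509 / 3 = 169.67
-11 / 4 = -2.75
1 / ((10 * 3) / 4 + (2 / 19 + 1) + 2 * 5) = 38 / 707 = 0.05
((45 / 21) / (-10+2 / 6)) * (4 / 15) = -12 / 203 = -0.06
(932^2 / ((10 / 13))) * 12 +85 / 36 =2439096617 / 180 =13550536.76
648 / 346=324 / 173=1.87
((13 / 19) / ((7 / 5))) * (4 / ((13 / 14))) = 40 / 19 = 2.11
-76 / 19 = -4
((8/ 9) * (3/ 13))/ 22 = 4/ 429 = 0.01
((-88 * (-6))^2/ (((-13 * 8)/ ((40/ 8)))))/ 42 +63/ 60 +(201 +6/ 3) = -209429/ 1820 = -115.07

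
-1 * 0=0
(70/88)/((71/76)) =665/781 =0.85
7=7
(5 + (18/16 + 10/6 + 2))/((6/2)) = 235/72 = 3.26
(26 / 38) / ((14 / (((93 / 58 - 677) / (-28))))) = 509249 / 431984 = 1.18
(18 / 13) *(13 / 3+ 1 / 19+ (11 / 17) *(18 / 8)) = 67929 / 8398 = 8.09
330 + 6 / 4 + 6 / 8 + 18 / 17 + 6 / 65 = 1473633 / 4420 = 333.40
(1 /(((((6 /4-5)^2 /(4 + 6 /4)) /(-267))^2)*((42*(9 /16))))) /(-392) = -3833764 /2470629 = -1.55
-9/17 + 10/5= 1.47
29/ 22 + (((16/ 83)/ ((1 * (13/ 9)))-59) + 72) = 343053/ 23738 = 14.45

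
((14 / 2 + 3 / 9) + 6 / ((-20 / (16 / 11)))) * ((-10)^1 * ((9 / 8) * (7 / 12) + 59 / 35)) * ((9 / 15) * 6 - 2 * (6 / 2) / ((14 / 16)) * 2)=88056733 / 53900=1633.71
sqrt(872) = 29.53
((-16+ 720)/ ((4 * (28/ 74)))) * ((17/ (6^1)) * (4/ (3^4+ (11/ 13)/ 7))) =719576/ 11073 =64.98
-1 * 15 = -15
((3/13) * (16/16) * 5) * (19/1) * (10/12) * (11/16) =5225/416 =12.56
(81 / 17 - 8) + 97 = 1594 / 17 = 93.76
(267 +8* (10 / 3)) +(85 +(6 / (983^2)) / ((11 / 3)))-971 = -18888051029 / 31887537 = -592.33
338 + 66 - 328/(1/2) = -252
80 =80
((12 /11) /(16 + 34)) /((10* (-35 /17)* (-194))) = 51 /9336250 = 0.00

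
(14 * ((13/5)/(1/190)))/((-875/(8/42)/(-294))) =55328/125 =442.62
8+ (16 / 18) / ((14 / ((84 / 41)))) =1000 / 123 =8.13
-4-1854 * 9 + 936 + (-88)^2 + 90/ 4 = -15975/ 2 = -7987.50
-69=-69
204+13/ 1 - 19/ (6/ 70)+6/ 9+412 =408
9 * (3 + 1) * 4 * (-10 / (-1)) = 1440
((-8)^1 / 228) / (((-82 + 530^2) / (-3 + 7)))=-0.00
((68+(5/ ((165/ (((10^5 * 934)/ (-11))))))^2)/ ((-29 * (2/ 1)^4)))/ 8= -2180890002240073/ 122281632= -17834976.25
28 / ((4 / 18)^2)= 567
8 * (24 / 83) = 192 / 83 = 2.31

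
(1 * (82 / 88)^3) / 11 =68921 / 937024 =0.07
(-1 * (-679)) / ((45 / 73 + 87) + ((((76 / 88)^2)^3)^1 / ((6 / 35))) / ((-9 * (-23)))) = 7.75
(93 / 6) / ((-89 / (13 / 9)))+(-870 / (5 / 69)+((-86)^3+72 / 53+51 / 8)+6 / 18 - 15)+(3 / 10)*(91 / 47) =-648068.60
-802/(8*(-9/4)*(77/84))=1604/33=48.61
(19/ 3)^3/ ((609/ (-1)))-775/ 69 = -4405532/ 378189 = -11.65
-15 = -15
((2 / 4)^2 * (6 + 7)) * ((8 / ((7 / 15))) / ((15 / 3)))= 78 / 7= 11.14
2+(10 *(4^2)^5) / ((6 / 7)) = 36700166 / 3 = 12233388.67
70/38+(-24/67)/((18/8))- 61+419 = 1373629/3819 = 359.68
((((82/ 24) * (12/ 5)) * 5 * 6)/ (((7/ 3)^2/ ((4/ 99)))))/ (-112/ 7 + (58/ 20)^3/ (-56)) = -7872000/ 70869953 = -0.11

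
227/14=16.21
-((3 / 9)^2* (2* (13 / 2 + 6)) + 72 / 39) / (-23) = 541 / 2691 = 0.20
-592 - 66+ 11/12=-7885/12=-657.08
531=531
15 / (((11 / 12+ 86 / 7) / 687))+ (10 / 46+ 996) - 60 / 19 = 859545343 / 484633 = 1773.60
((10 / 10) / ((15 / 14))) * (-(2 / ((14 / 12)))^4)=-13824 / 1715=-8.06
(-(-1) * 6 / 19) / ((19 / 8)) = 0.13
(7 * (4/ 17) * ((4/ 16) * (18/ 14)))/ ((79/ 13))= 117/ 1343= 0.09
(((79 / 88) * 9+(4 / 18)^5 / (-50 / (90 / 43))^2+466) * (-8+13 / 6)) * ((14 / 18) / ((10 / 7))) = -482205832372313 / 320266029600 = -1505.64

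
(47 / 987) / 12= 1 / 252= 0.00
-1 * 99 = -99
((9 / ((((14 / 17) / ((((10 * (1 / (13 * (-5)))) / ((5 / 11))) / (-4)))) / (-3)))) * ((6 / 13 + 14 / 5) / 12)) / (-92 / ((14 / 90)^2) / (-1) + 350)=-624393 / 3438305000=-0.00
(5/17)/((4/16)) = 20/17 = 1.18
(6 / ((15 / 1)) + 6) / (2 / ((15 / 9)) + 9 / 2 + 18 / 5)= 64 / 93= 0.69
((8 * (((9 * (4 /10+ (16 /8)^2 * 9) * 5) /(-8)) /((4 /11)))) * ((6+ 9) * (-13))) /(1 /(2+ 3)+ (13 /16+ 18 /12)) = 23423400 /67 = 349602.99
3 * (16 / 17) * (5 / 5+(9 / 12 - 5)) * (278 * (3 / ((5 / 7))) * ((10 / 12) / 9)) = -992.08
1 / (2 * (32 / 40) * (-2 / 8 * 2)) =-5 / 4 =-1.25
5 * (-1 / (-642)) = 5 / 642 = 0.01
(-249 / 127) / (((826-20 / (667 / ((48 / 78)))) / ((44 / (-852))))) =7916623 / 64580529462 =0.00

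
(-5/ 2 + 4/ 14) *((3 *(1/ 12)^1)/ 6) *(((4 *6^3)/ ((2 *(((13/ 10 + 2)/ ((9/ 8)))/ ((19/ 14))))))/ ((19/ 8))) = -4185/ 539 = -7.76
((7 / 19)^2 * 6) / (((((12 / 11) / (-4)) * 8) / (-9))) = 4851 / 1444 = 3.36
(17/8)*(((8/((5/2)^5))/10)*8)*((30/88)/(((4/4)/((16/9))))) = 8704/103125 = 0.08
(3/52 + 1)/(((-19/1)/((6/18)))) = -55/2964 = -0.02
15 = 15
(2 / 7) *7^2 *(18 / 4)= 63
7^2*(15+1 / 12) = 8869 / 12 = 739.08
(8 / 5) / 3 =8 / 15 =0.53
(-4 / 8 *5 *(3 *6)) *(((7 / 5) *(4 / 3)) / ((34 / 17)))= -42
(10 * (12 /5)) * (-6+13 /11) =-1272 /11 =-115.64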